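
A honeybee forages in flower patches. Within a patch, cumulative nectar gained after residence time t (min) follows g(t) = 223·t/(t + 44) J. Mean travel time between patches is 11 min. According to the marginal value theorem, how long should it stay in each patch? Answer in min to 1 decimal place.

Maximise g(t)/(T+t): set derivative to zero → g'(t)(T+t) = g(t).
g'(t) = 223·44/(t + 44)². Setting 223·44/(t+44)² = 223t/[(t+44)(11+t)] gives 44(11+t) = t(t+44), so t² = 44×11 = 484.
t* = √484 = 22 min.

22.0 min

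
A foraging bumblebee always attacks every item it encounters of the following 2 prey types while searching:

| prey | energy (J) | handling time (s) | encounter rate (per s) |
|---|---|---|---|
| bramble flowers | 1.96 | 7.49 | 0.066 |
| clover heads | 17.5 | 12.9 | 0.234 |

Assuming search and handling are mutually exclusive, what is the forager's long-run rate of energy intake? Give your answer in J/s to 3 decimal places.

0.936 J/s

R = Σλ_iE_i / (1 + Σλ_ih_i)
Numerator: 0.066×1.96 + 0.234×17.5 = 4.224
Denominator: 1 + 0.066×7.49 + 0.234×12.9 = 4.513
R = 4.224/4.513 = 0.9361 J/s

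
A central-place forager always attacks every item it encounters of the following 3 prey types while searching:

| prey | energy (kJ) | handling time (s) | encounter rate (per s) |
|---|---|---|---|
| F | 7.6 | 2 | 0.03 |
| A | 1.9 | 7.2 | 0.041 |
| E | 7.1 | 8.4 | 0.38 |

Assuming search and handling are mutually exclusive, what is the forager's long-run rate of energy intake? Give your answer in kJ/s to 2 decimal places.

0.66 kJ/s

R = (0.03×7.6 + 0.041×1.9 + 0.38×7.1) / (1 + 0.03×2 + 0.041×7.2 + 0.38×8.4) = 3.004/4.547 = 0.6606 kJ/s.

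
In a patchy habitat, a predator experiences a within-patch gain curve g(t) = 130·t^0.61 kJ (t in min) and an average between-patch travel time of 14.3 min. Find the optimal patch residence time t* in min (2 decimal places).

Optimal t* satisfies g'(t*) = g(t*)/(T + t*).
g'(t) = 0.61·130·t^-0.39. Setting 0.61·130·t^-0.39 = 130·t^0.61/(14.3+t) gives 0.61(14.3+t) = t, so 0.39·t = 0.61×14.3.
t* = 0.61×14.3/0.39 = 22.37 min.

22.37 min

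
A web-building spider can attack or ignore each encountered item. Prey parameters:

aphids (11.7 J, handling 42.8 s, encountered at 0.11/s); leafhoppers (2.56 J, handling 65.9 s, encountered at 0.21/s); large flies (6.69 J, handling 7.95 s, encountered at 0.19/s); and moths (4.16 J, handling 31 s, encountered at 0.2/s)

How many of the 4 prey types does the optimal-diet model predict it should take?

E/h in descending order: large flies 0.842, aphids 0.273, moths 0.134, leafhoppers 0.0388 J/s. The optimal diet is the largest prefix of this list for which every included type satisfies E_i/h_i > R on the types above it.
Rate on top 1: 0.5063. aphids: 0.273 < 0.5063 → exclude; stop.
Optimal diet: large flies — 1 of 4 types.

1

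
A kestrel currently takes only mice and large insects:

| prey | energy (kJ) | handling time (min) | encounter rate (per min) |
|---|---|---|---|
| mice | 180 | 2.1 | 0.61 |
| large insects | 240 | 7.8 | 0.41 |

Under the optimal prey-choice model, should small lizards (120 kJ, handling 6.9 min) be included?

No

On mice and large insects alone, R = ΣλE/(1+Σλh) = 208.2/5.479 = 38 kJ/min.
small lizards: E/h = 120/6.9 = 17.39 kJ/min.
Since 17.39 < R, time spent handling small lizards is better spent searching.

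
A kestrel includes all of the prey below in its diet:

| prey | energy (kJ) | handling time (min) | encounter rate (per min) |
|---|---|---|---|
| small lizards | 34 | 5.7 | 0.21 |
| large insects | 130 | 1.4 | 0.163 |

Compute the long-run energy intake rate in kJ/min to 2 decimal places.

R = (0.21×34 + 0.163×130) / (1 + 0.21×5.7 + 0.163×1.4) = 28.33/2.425 = 11.68 kJ/min.

11.68 kJ/min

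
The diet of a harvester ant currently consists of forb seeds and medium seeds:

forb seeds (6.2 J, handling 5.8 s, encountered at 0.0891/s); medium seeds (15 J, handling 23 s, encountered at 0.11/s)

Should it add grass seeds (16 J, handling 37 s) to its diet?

No

On forb seeds and medium seeds alone, R = ΣλE/(1+Σλh) = 2.202/4.047 = 0.5442 J/s.
Profitability of grass seeds: 16/37 = 0.4324 J/s.
Since 0.4324 < R, time spent handling grass seeds is better spent searching.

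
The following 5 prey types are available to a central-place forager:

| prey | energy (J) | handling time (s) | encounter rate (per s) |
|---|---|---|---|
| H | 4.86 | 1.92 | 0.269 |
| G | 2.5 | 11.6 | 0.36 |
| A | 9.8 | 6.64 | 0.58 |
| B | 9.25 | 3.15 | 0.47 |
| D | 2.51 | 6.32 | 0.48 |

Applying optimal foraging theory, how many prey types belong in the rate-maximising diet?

Rank by E/h (J/s): B 2.94, H 2.53, A 1.48, D 0.397, G 0.216. Include each in turn until the next type's E/h falls below the running intake rate.
Rate on top 1: 1.753. H: 2.53 > 1.753 → include.
Rate on top 2: 1.887. A: 1.48 < 1.887 → exclude; stop.
Optimal diet: B, H — 2 of 5 types.

2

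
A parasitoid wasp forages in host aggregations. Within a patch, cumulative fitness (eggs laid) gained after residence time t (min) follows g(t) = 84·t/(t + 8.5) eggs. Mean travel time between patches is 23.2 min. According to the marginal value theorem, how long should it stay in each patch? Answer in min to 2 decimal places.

By the marginal value theorem, leave when the instantaneous gain rate g'(t) equals the habitat-wide average g(t)/(T + t).
g'(t) = 84·8.5/(t + 8.5)². Setting 84·8.5/(t+8.5)² = 84t/[(t+8.5)(23.2+t)] gives 8.5(23.2+t) = t(t+8.5), so t² = 8.5×23.2 = 197.2.
t* = √197.2 = 14.04 min.

14.04 min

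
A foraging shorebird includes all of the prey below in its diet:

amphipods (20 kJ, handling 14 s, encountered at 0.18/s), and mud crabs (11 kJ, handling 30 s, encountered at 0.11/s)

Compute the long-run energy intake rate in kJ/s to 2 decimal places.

0.71 kJ/s

R = (0.18×20 + 0.11×11) / (1 + 0.18×14 + 0.11×30) = 4.81/6.82 = 0.7053 kJ/s.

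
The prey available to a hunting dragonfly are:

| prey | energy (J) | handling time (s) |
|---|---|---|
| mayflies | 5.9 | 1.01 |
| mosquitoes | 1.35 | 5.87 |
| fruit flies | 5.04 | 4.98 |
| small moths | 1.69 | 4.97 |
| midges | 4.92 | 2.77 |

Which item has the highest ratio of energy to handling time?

In descending order of E/h:
mayflies: 5.9/1.01 = 5.84 J/s
midges: 4.92/2.77 = 1.78 J/s
fruit flies: 5.04/4.98 = 1.01 J/s
small moths: 1.69/4.97 = 0.34 J/s
mosquitoes: 1.35/5.87 = 0.23 J/s

mayflies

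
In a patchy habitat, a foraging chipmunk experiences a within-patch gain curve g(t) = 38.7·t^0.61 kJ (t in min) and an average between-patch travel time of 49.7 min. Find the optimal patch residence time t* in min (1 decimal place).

77.7 min

By the marginal value theorem, leave when the instantaneous gain rate g'(t) equals the habitat-wide average g(t)/(T + t).
g'(t) = 0.61·38.7·t^-0.39. Setting 0.61·38.7·t^-0.39 = 38.7·t^0.61/(49.7+t) gives 0.61(49.7+t) = t, so 0.39·t = 0.61×49.7.
t* = 0.61×49.7/0.39 = 77.74 min.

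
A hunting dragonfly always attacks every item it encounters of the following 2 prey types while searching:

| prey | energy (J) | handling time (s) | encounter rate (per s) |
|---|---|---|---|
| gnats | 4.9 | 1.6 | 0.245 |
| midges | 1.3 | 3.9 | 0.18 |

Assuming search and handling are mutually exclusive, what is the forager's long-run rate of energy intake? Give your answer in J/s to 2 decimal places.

0.69 J/s

Energy encountered per unit search time: 0.245×4.9 + 0.18×1.3 = 1.435 J/s.
Handling time per unit search time: 0.245×1.6 + 0.18×3.9 = 1.094.
Rate = 1.435/(1 + 1.094) = 0.6851 J/s.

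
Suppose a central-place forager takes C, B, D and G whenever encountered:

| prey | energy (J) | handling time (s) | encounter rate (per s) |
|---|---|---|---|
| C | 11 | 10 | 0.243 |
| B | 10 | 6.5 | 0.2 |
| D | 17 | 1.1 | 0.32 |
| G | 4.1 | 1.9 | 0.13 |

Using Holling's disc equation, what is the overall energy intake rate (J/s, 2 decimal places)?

2.00 J/s

Energy encountered per unit search time: 0.243×11 + 0.2×10 + 0.32×17 + 0.13×4.1 = 10.65 J/s.
Handling time per unit search time: 0.243×10 + 0.2×6.5 + 0.32×1.1 + 0.13×1.9 = 4.329.
Rate = 10.65/(1 + 4.329) = 1.998 J/s.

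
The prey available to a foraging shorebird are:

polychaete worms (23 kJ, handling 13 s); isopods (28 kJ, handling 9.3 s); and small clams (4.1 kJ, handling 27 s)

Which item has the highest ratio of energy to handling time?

Profitability E/h (kJ/s): polychaete worms = 23/13 = 1.77, isopods = 28/9.3 = 3.01, small clams = 4.1/27 = 0.152.
Ranked: isopods > polychaete worms > small clams.

isopods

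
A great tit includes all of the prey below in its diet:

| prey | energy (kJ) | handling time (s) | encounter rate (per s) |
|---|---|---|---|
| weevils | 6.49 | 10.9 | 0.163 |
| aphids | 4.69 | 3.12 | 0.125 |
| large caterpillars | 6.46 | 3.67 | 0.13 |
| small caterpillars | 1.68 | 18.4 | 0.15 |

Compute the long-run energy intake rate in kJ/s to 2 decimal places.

0.43 kJ/s

R = (0.163×6.49 + 0.125×4.69 + 0.13×6.46 + 0.15×1.68) / (1 + 0.163×10.9 + 0.125×3.12 + 0.13×3.67 + 0.15×18.4) = 2.736/6.404 = 0.4272 kJ/s.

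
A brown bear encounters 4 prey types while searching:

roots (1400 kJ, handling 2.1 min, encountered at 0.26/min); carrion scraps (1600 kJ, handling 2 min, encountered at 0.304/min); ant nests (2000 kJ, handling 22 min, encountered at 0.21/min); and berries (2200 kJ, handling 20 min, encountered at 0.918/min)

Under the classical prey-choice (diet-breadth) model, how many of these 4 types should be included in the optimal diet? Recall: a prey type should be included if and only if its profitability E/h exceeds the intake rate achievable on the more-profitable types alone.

2

Rank by E/h (kJ/min): carrion scraps 800, roots 667, berries 110, ant nests 90.9. Include each in turn until the next type's E/h falls below the running intake rate.
Rate on top 1: 302.5. roots: 667 > 302.5 → include.
Rate on top 2: 394.8. berries: 110 < 394.8 → exclude; stop.
Optimal diet: carrion scraps, roots — 2 of 4 types.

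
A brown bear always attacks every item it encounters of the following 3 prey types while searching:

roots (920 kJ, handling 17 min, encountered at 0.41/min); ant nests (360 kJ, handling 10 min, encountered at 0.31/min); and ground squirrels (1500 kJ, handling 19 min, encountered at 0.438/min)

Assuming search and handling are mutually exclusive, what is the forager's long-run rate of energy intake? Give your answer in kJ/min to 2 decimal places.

59.09 kJ/min

Energy encountered per unit search time: 0.41×920 + 0.31×360 + 0.438×1500 = 1146 kJ/min.
Handling time per unit search time: 0.41×17 + 0.31×10 + 0.438×19 = 18.39.
Rate = 1146/(1 + 18.39) = 59.09 kJ/min.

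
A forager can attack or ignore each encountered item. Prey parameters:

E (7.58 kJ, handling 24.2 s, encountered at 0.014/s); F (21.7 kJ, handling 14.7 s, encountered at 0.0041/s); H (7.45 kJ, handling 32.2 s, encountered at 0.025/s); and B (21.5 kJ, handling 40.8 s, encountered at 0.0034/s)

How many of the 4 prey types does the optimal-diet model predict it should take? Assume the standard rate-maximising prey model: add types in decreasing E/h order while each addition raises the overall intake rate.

E/h in descending order: F 1.48, B 0.527, E 0.313, H 0.231 kJ/s. The optimal diet is the largest prefix of this list for which every included type satisfies E_i/h_i > R on the types above it.
Rate on top 1: 0.08391. B: 0.527 > 0.08391 → include.
Rate on top 2: 0.1352. E: 0.313 > 0.1352 → include.
Rate on top 3: 0.1744. H: 0.231 > 0.1744 → include.
Optimal diet: F, B, E, H — 4 of 4 types.

4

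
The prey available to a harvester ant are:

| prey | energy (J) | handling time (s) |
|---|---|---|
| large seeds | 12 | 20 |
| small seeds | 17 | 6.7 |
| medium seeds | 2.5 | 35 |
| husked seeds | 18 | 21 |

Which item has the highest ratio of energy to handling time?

small seeds

In descending order of E/h:
small seeds: 17/6.7 = 2.54 J/s
husked seeds: 18/21 = 0.857 J/s
large seeds: 12/20 = 0.6 J/s
medium seeds: 2.5/35 = 0.0714 J/s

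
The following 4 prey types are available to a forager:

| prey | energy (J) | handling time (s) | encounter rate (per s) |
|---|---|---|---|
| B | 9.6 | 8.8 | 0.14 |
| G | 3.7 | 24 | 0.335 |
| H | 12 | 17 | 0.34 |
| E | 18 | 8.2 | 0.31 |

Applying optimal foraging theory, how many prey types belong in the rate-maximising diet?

Profitabilities (E/h, J/s): E 2.2, B 1.09, H 0.706, G 0.154. Add prey in this order while the next type's profitability exceeds the intake rate on those already taken.
Rate on top 1: 1.575. B: 1.09 < 1.575 → exclude; stop.
Optimal diet: E — 1 of 4 types.

1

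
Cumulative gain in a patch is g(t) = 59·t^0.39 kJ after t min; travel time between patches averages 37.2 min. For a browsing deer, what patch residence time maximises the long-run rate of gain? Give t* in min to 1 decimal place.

Maximise g(t)/(T+t): set derivative to zero → g'(t)(T+t) = g(t).
g'(t) = 0.39·59·t^-0.61. Setting 0.39·59·t^-0.61 = 59·t^0.39/(37.2+t) gives 0.39(37.2+t) = t, so 0.61·t = 0.39×37.2.
t* = 0.39×37.2/0.61 = 23.78 min.

23.8 min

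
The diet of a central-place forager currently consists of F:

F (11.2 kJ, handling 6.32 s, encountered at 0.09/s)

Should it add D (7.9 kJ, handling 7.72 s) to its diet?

Yes

Current rate: (0.09×11.2)/(1 + 0.09×6.32) = 0.6425 kJ/s.
D: E/h = 7.9/7.72 = 1.023 kJ/s.
1.023 > 0.6425, so adding D raises the average — include it.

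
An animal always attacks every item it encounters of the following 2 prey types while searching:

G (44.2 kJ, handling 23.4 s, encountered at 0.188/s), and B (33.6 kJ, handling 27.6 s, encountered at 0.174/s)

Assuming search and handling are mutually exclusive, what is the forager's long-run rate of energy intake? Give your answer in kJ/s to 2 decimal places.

1.39 kJ/s

Energy encountered per unit search time: 0.188×44.2 + 0.174×33.6 = 14.16 kJ/s.
Handling time per unit search time: 0.188×23.4 + 0.174×27.6 = 9.202.
Rate = 14.16/(1 + 9.202) = 1.388 kJ/s.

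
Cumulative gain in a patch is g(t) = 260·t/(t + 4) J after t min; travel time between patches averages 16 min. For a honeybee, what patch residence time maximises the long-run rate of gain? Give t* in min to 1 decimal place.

8.0 min

Maximise g(t)/(T+t): set derivative to zero → g'(t)(T+t) = g(t).
g'(t) = 260·4/(t + 4)². Setting 260·4/(t+4)² = 260t/[(t+4)(16+t)] gives 4(16+t) = t(t+4), so t² = 4×16 = 64.
t* = √64 = 8 min.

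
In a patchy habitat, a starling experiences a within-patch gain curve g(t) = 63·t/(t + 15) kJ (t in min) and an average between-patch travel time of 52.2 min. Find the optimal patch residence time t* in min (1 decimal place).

Maximise g(t)/(T+t): set derivative to zero → g'(t)(T+t) = g(t).
g'(t) = 63·15/(t + 15)². Setting 63·15/(t+15)² = 63t/[(t+15)(52.2+t)] gives 15(52.2+t) = t(t+15), so t² = 15×52.2 = 783.
t* = √783 = 27.98 min.

28.0 min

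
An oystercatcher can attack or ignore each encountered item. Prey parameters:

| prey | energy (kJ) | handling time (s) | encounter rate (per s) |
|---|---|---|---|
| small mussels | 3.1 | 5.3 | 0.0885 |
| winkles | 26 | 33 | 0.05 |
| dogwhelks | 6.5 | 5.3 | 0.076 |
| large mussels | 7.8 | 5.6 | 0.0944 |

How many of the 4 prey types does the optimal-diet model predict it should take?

3

E/h in descending order: large mussels 1.39, dogwhelks 1.23, winkles 0.788, small mussels 0.585 kJ/s. The optimal diet is the largest prefix of this list for which every included type satisfies E_i/h_i > R on the types above it.
Rate on top 1: 0.4817. dogwhelks: 1.23 > 0.4817 → include.
Rate on top 2: 0.637. winkles: 0.788 > 0.637 → include.
Rate on top 3: 0.7065. small mussels: 0.585 < 0.7065 → exclude; stop.
Optimal diet: large mussels, dogwhelks, winkles — 3 of 4 types.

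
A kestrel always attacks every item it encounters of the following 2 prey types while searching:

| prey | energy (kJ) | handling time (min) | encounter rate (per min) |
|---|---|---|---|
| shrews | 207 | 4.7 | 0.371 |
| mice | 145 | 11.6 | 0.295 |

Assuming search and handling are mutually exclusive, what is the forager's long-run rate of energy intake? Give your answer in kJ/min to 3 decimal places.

19.393 kJ/min

R = Σλ_iE_i / (1 + Σλ_ih_i)
Numerator: 0.371×207 + 0.295×145 = 119.6
Denominator: 1 + 0.371×4.7 + 0.295×11.6 = 6.166
R = 119.6/6.166 = 19.39 kJ/min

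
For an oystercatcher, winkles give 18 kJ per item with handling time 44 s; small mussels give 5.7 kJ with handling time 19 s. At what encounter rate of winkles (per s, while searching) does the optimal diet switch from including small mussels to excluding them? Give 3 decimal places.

Drop small mussels once their profitability E₂/h₂ falls below the rate achievable on winkles alone: E₂/h₂ = λE₁/(1 + λh₁).
Solve for λ: λE₁h₂ = E₂(1 + λh₁) → λ(E₁h₂ − E₂h₁) = E₂ → λ = E₂/(E₁h₂ − E₂h₁).
λ = 5.7/(18×19 − 5.7×44) = 5.7/91.2 = 0.0625 per s.

0.063 per s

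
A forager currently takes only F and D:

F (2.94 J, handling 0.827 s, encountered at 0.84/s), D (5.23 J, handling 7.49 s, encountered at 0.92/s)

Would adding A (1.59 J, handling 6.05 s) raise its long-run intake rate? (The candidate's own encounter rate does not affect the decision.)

No

Intake rate on the current diet: R = (0.84×2.94 + 0.92×5.23) / (1 + 0.84×0.827 + 0.92×7.49) = 7.281/8.585 = 0.8481 J/s.
A: E/h = 1.59/6.05 = 0.2628 J/s.
Since 0.2628 < R, time spent handling A is better spent searching.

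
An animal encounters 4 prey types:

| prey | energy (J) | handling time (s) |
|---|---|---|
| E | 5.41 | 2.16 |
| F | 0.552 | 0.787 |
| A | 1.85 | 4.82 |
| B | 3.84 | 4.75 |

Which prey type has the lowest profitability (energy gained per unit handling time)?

A

In descending order of E/h:
E: 5.41/2.16 = 2.5 J/s
B: 3.84/4.75 = 0.808 J/s
F: 0.552/0.787 = 0.701 J/s
A: 1.85/4.82 = 0.384 J/s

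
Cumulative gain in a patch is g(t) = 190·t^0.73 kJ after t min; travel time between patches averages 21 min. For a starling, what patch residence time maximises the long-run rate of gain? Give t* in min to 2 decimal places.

56.78 min

Maximise g(t)/(T+t): set derivative to zero → g'(t)(T+t) = g(t).
g'(t) = 0.73·190·t^-0.27. Setting 0.73·190·t^-0.27 = 190·t^0.73/(21+t) gives 0.73(21+t) = t, so 0.27·t = 0.73×21.
t* = 0.73×21/0.27 = 56.78 min.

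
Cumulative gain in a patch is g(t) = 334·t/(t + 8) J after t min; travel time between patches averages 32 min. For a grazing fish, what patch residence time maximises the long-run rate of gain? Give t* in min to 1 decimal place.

16.0 min

Optimal t* satisfies g'(t*) = g(t*)/(T + t*).
g'(t) = 334·8/(t + 8)². Setting 334·8/(t+8)² = 334t/[(t+8)(32+t)] gives 8(32+t) = t(t+8), so t² = 8×32 = 256.
t* = √256 = 16 min.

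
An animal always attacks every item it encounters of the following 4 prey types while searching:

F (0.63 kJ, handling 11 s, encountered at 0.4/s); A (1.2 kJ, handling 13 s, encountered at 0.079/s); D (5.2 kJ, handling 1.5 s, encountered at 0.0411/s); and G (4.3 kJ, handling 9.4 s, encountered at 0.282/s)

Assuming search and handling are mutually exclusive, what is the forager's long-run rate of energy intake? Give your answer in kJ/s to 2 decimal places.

0.19 kJ/s

R = (0.4×0.63 + 0.079×1.2 + 0.0411×5.2 + 0.282×4.3) / (1 + 0.4×11 + 0.079×13 + 0.0411×1.5 + 0.282×9.4) = 1.773/9.139 = 0.194 kJ/s.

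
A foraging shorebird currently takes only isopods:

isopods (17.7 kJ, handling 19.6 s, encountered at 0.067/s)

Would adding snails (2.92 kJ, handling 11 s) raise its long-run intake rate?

No

On isopods alone, R = ΣλE/(1+Σλh) = 1.186/2.313 = 0.5127 kJ/s.
Profitability of snails: 2.92/11 = 0.2655 kJ/s.
Since 0.2655 < R, time spent handling snails is better spent searching.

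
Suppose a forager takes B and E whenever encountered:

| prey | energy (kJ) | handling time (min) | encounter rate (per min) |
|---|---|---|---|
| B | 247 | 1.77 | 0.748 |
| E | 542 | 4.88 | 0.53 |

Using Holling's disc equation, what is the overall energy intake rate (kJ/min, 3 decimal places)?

96.127 kJ/min

R = Σλ_iE_i / (1 + Σλ_ih_i)
Numerator: 0.748×247 + 0.53×542 = 472
Denominator: 1 + 0.748×1.77 + 0.53×4.88 = 4.91
R = 472/4.91 = 96.13 kJ/min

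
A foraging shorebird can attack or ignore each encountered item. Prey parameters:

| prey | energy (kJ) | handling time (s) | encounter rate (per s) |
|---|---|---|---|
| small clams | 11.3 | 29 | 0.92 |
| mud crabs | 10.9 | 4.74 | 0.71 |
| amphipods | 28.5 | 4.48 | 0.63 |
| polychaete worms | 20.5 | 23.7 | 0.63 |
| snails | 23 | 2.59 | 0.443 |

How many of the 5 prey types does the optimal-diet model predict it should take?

2

Profitabilities (E/h, kJ/s): snails 8.88, amphipods 6.36, mud crabs 2.3, polychaete worms 0.865, small clams 0.39. Add prey in this order while the next type's profitability exceeds the intake rate on those already taken.
Rate on top 1: 4.745. amphipods: 6.36 > 4.745 → include.
Rate on top 2: 5.663. mud crabs: 2.3 < 5.663 → exclude; stop.
Optimal diet: snails, amphipods — 2 of 5 types.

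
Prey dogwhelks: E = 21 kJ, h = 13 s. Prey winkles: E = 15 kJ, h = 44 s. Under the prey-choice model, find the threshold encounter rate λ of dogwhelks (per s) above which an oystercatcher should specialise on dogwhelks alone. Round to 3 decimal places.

At the threshold, the rate on dogwhelks alone equals the profitability of winkles: λ·21/(1 + λ·13) = 15/44 = 0.3409.
Rearranging, λ(21 − 0.3409×13) = 0.3409, so λ = 0.3409/16.57 = 0.02058 per s.

0.021 per s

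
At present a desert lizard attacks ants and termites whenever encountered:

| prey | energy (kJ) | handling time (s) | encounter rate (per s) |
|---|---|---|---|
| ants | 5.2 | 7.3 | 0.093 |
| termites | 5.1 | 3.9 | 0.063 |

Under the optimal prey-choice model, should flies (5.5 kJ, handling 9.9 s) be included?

Current rate: (0.093×5.2 + 0.063×5.1)/(1 + 0.093×7.3 + 0.063×3.9) = 0.4182 kJ/s.
Profitability of flies: 5.5/9.9 = 0.5556 kJ/s.
Since 0.5556 > R, including flies increases the long-run rate.

Yes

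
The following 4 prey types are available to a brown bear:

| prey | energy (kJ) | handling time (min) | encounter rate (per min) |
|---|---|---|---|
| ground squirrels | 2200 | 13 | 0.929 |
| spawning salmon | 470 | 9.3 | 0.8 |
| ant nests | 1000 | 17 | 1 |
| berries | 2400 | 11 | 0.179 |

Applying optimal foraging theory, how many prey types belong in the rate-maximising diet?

2

Profitabilities (E/h, kJ/min): berries 218, ground squirrels 169, ant nests 58.8, spawning salmon 50.5. Add prey in this order while the next type's profitability exceeds the intake rate on those already taken.
Rate on top 1: 144.7. ground squirrels: 169 > 144.7 → include.
Rate on top 2: 164.4. ant nests: 58.8 < 164.4 → exclude; stop.
Optimal diet: berries, ground squirrels — 2 of 4 types.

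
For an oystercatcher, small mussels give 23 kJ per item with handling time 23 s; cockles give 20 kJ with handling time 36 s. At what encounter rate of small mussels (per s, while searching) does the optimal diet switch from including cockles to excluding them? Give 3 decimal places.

Drop cockles once their profitability E₂/h₂ falls below the rate achievable on small mussels alone: E₂/h₂ = λE₁/(1 + λh₁).
Solve for λ: λE₁h₂ = E₂(1 + λh₁) → λ(E₁h₂ − E₂h₁) = E₂ → λ = E₂/(E₁h₂ − E₂h₁).
λ = 20/(23×36 − 20×23) = 20/368 = 0.05435 per s.

0.054 per s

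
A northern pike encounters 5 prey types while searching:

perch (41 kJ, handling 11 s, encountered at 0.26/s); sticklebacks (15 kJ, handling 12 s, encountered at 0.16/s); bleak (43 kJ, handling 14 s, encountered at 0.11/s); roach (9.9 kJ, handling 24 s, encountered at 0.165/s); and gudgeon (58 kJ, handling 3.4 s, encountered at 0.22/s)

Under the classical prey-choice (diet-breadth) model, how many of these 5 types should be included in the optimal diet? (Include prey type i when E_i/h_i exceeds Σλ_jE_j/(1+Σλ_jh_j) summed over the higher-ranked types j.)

Rank by E/h (kJ/s): gudgeon 17.1, perch 3.73, bleak 3.07, sticklebacks 1.25, roach 0.413. Include each in turn until the next type's E/h falls below the running intake rate.
Rate on top 1: 7.3. perch: 3.73 < 7.3 → exclude; stop.
Optimal diet: gudgeon — 1 of 5 types.

1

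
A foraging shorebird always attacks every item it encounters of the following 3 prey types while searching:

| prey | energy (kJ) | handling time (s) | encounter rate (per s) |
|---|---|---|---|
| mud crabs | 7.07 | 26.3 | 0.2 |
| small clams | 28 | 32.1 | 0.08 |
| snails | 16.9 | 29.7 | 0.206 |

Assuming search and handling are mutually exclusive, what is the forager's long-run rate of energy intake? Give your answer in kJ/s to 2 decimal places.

0.48 kJ/s

R = Σλ_iE_i / (1 + Σλ_ih_i)
Numerator: 0.2×7.07 + 0.08×28 + 0.206×16.9 = 7.135
Denominator: 1 + 0.2×26.3 + 0.08×32.1 + 0.206×29.7 = 14.95
R = 7.135/14.95 = 0.4774 kJ/s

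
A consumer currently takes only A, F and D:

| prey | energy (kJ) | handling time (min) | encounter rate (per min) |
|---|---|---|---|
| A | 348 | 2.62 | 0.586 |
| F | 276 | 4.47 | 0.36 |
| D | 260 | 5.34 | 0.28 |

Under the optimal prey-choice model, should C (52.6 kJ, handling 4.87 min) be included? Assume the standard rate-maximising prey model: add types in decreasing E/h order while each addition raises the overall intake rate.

No

Current rate: (0.586×348 + 0.36×276 + 0.28×260)/(1 + 0.586×2.62 + 0.36×4.47 + 0.28×5.34) = 66.69 kJ/min.
C: E/h = 52.6/4.87 = 10.8 kJ/min.
10.8 < 66.69, so adding C would lower the average — exclude it.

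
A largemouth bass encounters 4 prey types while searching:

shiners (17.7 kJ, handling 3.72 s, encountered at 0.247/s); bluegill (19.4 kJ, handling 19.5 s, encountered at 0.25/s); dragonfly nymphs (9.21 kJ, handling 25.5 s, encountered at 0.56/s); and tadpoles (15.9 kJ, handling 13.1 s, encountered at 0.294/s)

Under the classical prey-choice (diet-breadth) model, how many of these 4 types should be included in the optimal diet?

1

Profitabilities (E/h, kJ/s): shiners 4.76, tadpoles 1.21, bluegill 0.995, dragonfly nymphs 0.361. Add prey in this order while the next type's profitability exceeds the intake rate on those already taken.
Rate on top 1: 2.278. tadpoles: 1.21 < 2.278 → exclude; stop.
Optimal diet: shiners — 1 of 4 types.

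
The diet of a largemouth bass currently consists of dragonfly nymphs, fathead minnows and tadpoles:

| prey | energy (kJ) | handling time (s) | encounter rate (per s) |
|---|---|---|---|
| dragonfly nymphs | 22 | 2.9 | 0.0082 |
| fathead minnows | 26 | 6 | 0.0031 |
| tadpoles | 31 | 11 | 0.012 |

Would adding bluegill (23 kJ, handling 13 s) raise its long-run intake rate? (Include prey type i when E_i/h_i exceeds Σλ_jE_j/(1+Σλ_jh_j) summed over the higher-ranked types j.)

Yes

Intake rate on the current diet: R = (0.0082×22 + 0.0031×26 + 0.012×31) / (1 + 0.0082×2.9 + 0.0031×6 + 0.012×11) = 0.633/1.174 = 0.539 kJ/s.
Profitability of bluegill: 23/13 = 1.769 kJ/s.
Since 1.769 > R, including bluegill increases the long-run rate.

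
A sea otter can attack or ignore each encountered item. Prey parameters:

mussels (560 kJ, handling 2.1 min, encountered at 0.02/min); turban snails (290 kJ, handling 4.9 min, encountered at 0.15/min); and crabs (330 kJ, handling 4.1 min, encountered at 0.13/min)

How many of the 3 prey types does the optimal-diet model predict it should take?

3

Profitabilities (E/h, kJ/min): mussels 267, crabs 80.5, turban snails 59.2. Add prey in this order while the next type's profitability exceeds the intake rate on those already taken.
Rate on top 1: 10.75. crabs: 80.5 > 10.75 → include.
Rate on top 2: 34.35. turban snails: 59.2 > 34.35 → include.
Optimal diet: mussels, crabs, turban snails — 3 of 3 types.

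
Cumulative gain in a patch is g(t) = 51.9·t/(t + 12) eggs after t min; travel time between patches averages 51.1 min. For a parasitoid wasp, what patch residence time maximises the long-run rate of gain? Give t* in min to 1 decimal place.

24.8 min

Maximise g(t)/(T+t): set derivative to zero → g'(t)(T+t) = g(t).
g'(t) = 51.9·12/(t + 12)². Setting 51.9·12/(t+12)² = 51.9t/[(t+12)(51.1+t)] gives 12(51.1+t) = t(t+12), so t² = 12×51.1 = 613.2.
t* = √613.2 = 24.76 min.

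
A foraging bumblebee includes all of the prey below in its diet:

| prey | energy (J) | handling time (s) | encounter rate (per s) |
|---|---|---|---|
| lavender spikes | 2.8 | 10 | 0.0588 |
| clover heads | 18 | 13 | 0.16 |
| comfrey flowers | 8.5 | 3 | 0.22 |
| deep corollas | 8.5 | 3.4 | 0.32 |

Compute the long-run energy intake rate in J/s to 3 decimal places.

1.410 J/s

R = (0.0588×2.8 + 0.16×18 + 0.22×8.5 + 0.32×8.5) / (1 + 0.0588×10 + 0.16×13 + 0.22×3 + 0.32×3.4) = 7.635/5.416 = 1.41 J/s.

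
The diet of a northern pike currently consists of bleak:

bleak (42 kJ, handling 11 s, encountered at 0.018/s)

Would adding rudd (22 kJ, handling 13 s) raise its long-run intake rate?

On bleak alone, R = ΣλE/(1+Σλh) = 0.756/1.198 = 0.6311 kJ/s.
rudd: E/h = 22/13 = 1.692 kJ/s.
Since 1.692 > R, including rudd increases the long-run rate.

Yes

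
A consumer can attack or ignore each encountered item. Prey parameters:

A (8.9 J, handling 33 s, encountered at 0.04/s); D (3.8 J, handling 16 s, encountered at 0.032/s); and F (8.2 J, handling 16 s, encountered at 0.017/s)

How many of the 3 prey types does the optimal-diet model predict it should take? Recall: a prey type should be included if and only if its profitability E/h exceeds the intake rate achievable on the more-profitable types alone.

3

Profitabilities (E/h, J/s): F 0.512, A 0.27, D 0.237. Add prey in this order while the next type's profitability exceeds the intake rate on those already taken.
Rate on top 1: 0.1096. A: 0.27 > 0.1096 → include.
Rate on top 2: 0.1911. D: 0.237 > 0.1911 → include.
Optimal diet: F, A, D — 3 of 3 types.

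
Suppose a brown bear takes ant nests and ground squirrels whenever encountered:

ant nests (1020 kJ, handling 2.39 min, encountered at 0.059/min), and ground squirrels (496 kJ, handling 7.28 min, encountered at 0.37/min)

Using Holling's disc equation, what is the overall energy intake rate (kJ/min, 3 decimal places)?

63.553 kJ/min

Energy encountered per unit search time: 0.059×1020 + 0.37×496 = 243.7 kJ/min.
Handling time per unit search time: 0.059×2.39 + 0.37×7.28 = 2.835.
Rate = 243.7/(1 + 2.835) = 63.55 kJ/min.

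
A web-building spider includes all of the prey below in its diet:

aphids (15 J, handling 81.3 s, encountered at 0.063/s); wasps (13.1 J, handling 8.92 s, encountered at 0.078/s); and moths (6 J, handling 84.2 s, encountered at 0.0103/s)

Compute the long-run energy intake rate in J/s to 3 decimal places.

0.264 J/s

R = Σλ_iE_i / (1 + Σλ_ih_i)
Numerator: 0.063×15 + 0.078×13.1 + 0.0103×6 = 2.029
Denominator: 1 + 0.063×81.3 + 0.078×8.92 + 0.0103×84.2 = 7.685
R = 2.029/7.685 = 0.264 J/s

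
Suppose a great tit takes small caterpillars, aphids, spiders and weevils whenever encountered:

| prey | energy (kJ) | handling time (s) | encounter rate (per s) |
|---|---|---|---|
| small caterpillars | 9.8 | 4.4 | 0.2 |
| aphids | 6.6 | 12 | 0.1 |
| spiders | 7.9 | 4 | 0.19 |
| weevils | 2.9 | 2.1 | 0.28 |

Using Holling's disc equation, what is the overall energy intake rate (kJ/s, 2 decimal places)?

R = Σλ_iE_i / (1 + Σλ_ih_i)
Numerator: 0.2×9.8 + 0.1×6.6 + 0.19×7.9 + 0.28×2.9 = 4.933
Denominator: 1 + 0.2×4.4 + 0.1×12 + 0.19×4 + 0.28×2.1 = 4.428
R = 4.933/4.428 = 1.114 kJ/s

1.11 kJ/s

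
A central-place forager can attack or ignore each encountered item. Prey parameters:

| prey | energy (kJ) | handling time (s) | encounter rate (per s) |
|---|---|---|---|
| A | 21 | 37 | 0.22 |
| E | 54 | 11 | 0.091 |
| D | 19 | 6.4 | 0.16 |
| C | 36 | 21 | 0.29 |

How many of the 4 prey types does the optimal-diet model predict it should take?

2

Rank by E/h (kJ/s): E 4.91, D 2.97, C 1.71, A 0.568. Include each in turn until the next type's E/h falls below the running intake rate.
Rate on top 1: 2.456. D: 2.97 > 2.456 → include.
Rate on top 2: 2.629. C: 1.71 < 2.629 → exclude; stop.
Optimal diet: E, D — 2 of 4 types.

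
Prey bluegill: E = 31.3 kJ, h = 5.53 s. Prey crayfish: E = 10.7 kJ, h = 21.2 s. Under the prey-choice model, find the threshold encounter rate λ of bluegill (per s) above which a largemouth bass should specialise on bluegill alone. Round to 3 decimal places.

Drop crayfish once their profitability E₂/h₂ falls below the rate achievable on bluegill alone: E₂/h₂ = λE₁/(1 + λh₁).
Solve for λ: λE₁h₂ = E₂(1 + λh₁) → λ(E₁h₂ − E₂h₁) = E₂ → λ = E₂/(E₁h₂ − E₂h₁).
λ = 10.7/(31.3×21.2 − 10.7×5.53) = 10.7/604.4 = 0.0177 per s.

0.018 per s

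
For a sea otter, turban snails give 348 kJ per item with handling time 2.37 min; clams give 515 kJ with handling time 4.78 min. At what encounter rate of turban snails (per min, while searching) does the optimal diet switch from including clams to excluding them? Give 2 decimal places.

The zero-one rule: include clams iff E₂/h₂ > λE₁/(1+λh₁). Equality gives the switch point.
λE₁h₂ = E₂ + λE₂h₁ ⇒ λ = E₂/(E₁h₂ − E₂h₁) = 515/(1663 − 1221) = 1.163 per min.

1.16 per min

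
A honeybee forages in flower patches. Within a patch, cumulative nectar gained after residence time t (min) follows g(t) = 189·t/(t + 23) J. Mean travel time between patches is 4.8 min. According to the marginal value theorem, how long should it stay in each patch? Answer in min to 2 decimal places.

By the marginal value theorem, leave when the instantaneous gain rate g'(t) equals the habitat-wide average g(t)/(T + t).
g'(t) = 189·23/(t + 23)². Setting 189·23/(t+23)² = 189t/[(t+23)(4.8+t)] gives 23(4.8+t) = t(t+23), so t² = 23×4.8 = 110.4.
t* = √110.4 = 10.51 min.

10.51 min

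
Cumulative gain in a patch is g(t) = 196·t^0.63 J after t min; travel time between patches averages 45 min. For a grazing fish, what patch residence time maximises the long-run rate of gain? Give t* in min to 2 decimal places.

Maximise g(t)/(T+t): set derivative to zero → g'(t)(T+t) = g(t).
g'(t) = 0.63·196·t^-0.37. Setting 0.63·196·t^-0.37 = 196·t^0.63/(45+t) gives 0.63(45+t) = t, so 0.37·t = 0.63×45.
t* = 0.63×45/0.37 = 76.62 min.

76.62 min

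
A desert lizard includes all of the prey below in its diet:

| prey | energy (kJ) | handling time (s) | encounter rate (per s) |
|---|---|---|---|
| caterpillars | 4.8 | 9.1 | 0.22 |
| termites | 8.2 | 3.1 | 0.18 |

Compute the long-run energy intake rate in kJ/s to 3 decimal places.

R = (0.22×4.8 + 0.18×8.2) / (1 + 0.22×9.1 + 0.18×3.1) = 2.532/3.56 = 0.7112 kJ/s.

0.711 kJ/s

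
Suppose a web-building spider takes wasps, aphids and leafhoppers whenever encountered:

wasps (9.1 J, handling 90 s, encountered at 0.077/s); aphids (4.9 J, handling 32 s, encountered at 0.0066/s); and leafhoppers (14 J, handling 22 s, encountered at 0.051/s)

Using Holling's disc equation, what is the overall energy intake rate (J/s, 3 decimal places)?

0.156 J/s

R = Σλ_iE_i / (1 + Σλ_ih_i)
Numerator: 0.077×9.1 + 0.0066×4.9 + 0.051×14 = 1.447
Denominator: 1 + 0.077×90 + 0.0066×32 + 0.051×22 = 9.263
R = 1.447/9.263 = 0.1562 J/s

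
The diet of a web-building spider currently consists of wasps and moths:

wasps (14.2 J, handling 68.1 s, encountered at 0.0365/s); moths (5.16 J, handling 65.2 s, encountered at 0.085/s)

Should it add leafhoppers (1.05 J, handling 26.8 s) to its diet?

Intake rate on the current diet: R = (0.0365×14.2 + 0.085×5.16) / (1 + 0.0365×68.1 + 0.085×65.2) = 0.9569/9.028 = 0.106 J/s.
Profitability of leafhoppers: 1.05/26.8 = 0.03918 J/s.
Since 0.03918 < R, time spent handling leafhoppers is better spent searching.

No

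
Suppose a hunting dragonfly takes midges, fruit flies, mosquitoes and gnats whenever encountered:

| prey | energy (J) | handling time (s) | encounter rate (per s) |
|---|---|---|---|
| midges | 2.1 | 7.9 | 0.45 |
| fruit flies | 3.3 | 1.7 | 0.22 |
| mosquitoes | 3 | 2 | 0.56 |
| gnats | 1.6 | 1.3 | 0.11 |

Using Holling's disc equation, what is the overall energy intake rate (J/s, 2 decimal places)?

0.57 J/s

R = Σλ_iE_i / (1 + Σλ_ih_i)
Numerator: 0.45×2.1 + 0.22×3.3 + 0.56×3 + 0.11×1.6 = 3.527
Denominator: 1 + 0.45×7.9 + 0.22×1.7 + 0.56×2 + 0.11×1.3 = 6.192
R = 3.527/6.192 = 0.5696 J/s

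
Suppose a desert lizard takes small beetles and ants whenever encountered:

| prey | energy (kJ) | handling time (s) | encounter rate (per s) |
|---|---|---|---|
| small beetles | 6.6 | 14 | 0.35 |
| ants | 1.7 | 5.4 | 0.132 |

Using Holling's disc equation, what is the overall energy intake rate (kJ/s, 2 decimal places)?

0.38 kJ/s

Energy encountered per unit search time: 0.35×6.6 + 0.132×1.7 = 2.534 kJ/s.
Handling time per unit search time: 0.35×14 + 0.132×5.4 = 5.613.
Rate = 2.534/(1 + 5.613) = 0.3833 kJ/s.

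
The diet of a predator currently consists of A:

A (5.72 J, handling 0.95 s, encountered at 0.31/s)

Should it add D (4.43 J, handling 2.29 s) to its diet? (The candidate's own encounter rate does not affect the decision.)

Yes

On A alone, R = ΣλE/(1+Σλh) = 1.773/1.294 = 1.37 J/s.
Profitability of D: 4.43/2.29 = 1.934 J/s.
Since 1.934 > R, including D increases the long-run rate.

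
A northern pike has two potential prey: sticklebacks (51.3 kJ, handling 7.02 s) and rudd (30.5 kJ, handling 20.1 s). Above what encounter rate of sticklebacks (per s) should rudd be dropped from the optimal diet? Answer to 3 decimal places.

0.037 per s

The zero-one rule: include rudd iff E₂/h₂ > λE₁/(1+λh₁). Equality gives the switch point.
λE₁h₂ = E₂ + λE₂h₁ ⇒ λ = E₂/(E₁h₂ − E₂h₁) = 30.5/(1031 − 214.1) = 0.03733 per s.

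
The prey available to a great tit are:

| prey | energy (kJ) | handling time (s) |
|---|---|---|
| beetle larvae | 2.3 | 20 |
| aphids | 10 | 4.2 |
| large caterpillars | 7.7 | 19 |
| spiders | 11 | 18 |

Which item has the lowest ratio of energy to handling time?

In descending order of E/h:
aphids: 10/4.2 = 2.38 kJ/s
spiders: 11/18 = 0.611 kJ/s
large caterpillars: 7.7/19 = 0.405 kJ/s
beetle larvae: 2.3/20 = 0.115 kJ/s

beetle larvae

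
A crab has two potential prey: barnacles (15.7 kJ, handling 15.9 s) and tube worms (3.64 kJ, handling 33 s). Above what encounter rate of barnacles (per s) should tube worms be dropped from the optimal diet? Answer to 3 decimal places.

Drop tube worms once their profitability E₂/h₂ falls below the rate achievable on barnacles alone: E₂/h₂ = λE₁/(1 + λh₁).
Solve for λ: λE₁h₂ = E₂(1 + λh₁) → λ(E₁h₂ − E₂h₁) = E₂ → λ = E₂/(E₁h₂ − E₂h₁).
λ = 3.64/(15.7×33 − 3.64×15.9) = 3.64/460.2 = 0.007909 per s.

0.008 per s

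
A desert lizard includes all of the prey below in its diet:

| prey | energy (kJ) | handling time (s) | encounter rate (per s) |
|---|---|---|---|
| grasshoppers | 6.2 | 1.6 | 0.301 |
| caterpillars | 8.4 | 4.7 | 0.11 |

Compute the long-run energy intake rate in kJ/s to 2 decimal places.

R = (0.301×6.2 + 0.11×8.4) / (1 + 0.301×1.6 + 0.11×4.7) = 2.79/1.999 = 1.396 kJ/s.

1.40 kJ/s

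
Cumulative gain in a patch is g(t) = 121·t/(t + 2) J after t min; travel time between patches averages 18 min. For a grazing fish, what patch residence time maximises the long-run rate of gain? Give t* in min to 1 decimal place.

6.0 min

Maximise g(t)/(T+t): set derivative to zero → g'(t)(T+t) = g(t).
g'(t) = 121·2/(t + 2)². Setting 121·2/(t+2)² = 121t/[(t+2)(18+t)] gives 2(18+t) = t(t+2), so t² = 2×18 = 36.
t* = √36 = 6 min.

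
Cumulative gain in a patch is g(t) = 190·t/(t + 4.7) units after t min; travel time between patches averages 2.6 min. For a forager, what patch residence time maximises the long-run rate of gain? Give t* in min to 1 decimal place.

3.5 min

By the marginal value theorem, leave when the instantaneous gain rate g'(t) equals the habitat-wide average g(t)/(T + t).
g'(t) = 190·4.7/(t + 4.7)². Setting 190·4.7/(t+4.7)² = 190t/[(t+4.7)(2.6+t)] gives 4.7(2.6+t) = t(t+4.7), so t² = 4.7×2.6 = 12.22.
t* = √12.22 = 3.496 min.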